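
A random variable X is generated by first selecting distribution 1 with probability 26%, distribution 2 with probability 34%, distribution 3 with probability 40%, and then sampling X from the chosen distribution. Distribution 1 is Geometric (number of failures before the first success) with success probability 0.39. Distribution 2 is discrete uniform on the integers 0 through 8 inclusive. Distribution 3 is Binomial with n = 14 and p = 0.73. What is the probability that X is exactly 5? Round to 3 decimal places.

Conditional on each component, P(X = 5): 1: 0.0329393; 2: 0.111111; 3: 0.00316484.
By total probability, P(X = 5) = 0.26·0.0329393 + 0.34·0.111111 + 0.4·0.00316484 = 0.0476079.

0.048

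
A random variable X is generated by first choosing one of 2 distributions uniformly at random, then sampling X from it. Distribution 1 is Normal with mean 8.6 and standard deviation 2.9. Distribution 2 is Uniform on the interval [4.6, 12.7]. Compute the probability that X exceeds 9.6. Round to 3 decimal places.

Conditional on each component, P(X > 9.6): 1: 0.365112; 2: 0.382716.
By total probability, P(X > 9.6) = 0.5·0.365112 + 0.5·0.382716 = 0.373914.

0.374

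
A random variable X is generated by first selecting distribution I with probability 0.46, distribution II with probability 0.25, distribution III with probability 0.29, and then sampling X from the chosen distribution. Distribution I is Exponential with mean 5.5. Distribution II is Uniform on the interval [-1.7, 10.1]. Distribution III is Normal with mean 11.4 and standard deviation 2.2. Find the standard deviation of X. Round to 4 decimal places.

Per component, I: μ=5.5, E[X²]=60.5; II: μ=4.2, E[X²]=29.2433; III: μ=11.4, E[X²]=134.8.
E[X] = 0.46·5.5 + 0.25·4.2 + 0.29·11.4 = 6.886.
E[X²] = 0.46·60.5 + 0.25·29.2433 + 0.29·134.8 = 74.2328.
Var(X) = E[X²] − (E[X])² = 74.2328 − 47.417 = 26.8158.
SD(X) = √26.8158 = 5.1784.

5.1784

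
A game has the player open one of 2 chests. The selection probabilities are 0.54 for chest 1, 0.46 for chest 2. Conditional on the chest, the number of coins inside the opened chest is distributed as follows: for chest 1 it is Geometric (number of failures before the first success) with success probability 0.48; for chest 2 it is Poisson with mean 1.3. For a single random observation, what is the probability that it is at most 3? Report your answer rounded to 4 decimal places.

0.9407

Conditional on each chest, P(X ≤ 3): 1: 0.926884; 2: 0.956905.
By total probability, P(X ≤ 3) = 0.54·0.926884 + 0.46·0.956905 = 0.940693.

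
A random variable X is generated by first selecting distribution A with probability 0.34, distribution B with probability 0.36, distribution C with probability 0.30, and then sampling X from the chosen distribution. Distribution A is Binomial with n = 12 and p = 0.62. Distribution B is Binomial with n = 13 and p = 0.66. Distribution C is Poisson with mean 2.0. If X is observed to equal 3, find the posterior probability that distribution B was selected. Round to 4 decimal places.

0.0106

Likelihoods P(X=3 | ·): A: 0.00866264; B: 0.00169741; C: 0.180447.
Posterior ∝ prior × likelihood. Numerator for B: 0.36·0.00169741 = 0.000611068.
Normalizing constant: 0.34·0.00866264 + 0.36·0.00169741 + 0.3·0.180447 = 0.0576905.
P(B | observation) = 0.000611068 / 0.0576905 = 0.0105922.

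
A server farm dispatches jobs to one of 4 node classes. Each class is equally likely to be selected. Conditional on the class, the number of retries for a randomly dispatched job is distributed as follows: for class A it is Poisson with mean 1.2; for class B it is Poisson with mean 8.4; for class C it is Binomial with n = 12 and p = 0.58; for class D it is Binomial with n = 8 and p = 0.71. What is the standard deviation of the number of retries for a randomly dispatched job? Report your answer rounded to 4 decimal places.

3.2871

Per component, A: μ=1.2, E[X²]=2.64; B: μ=8.4, E[X²]=78.96; C: μ=6.96, E[X²]=51.3648; D: μ=5.68, E[X²]=33.9096.
E[X] = 0.25·1.2 + 0.25·8.4 + 0.25·6.96 + 0.25·5.68 = 5.56.
E[X²] = 0.25·2.64 + 0.25·78.96 + 0.25·51.3648 + 0.25·33.9096 = 41.7186.
Var(X) = E[X²] − (E[X])² = 41.7186 − 30.9136 = 10.805.
SD(X) = √10.805 = 3.2871.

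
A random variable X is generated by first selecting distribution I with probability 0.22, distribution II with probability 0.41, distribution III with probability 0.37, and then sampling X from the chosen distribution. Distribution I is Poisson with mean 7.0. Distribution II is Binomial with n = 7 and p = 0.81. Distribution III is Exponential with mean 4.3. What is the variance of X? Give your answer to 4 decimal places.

Per component, I: μ=7, E[X²]=56; II: μ=5.67, E[X²]=33.2262; III: μ=4.3, E[X²]=36.98.
E[X] = 0.22·7 + 0.41·5.67 + 0.37·4.3 = 5.4557.
E[X²] = 0.22·56 + 0.41·33.2262 + 0.37·36.98 = 39.6253.
Var(X) = E[X²] − (E[X])² = 39.6253 − 29.7647 = 9.86068.

9.8607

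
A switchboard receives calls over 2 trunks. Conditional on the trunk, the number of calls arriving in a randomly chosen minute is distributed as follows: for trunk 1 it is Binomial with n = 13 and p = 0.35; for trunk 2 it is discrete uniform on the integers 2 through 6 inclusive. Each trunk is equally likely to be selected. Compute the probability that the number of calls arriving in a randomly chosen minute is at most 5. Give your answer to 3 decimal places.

0.758

Conditional on each trunk, P(X ≤ 5): 1: 0.715893; 2: 0.8.
By total probability, P(X ≤ 5) = 0.5·0.715893 + 0.5·0.8 = 0.757946.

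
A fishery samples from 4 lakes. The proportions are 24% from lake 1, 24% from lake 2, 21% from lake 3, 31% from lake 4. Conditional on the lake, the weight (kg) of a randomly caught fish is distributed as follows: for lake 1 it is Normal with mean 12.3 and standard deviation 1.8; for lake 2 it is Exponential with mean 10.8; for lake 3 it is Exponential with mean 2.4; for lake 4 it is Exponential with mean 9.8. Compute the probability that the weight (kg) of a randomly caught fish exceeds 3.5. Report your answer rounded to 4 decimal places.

Conditional on each lake, P(X > 3.5): 1: 0.999999; 2: 0.723197; 3: 0.232624; 4: 0.699673.
By total probability, P(X > 3.5) = 0.24·0.999999 + 0.24·0.723197 + 0.21·0.232624 + 0.31·0.699673 = 0.679317.

0.6793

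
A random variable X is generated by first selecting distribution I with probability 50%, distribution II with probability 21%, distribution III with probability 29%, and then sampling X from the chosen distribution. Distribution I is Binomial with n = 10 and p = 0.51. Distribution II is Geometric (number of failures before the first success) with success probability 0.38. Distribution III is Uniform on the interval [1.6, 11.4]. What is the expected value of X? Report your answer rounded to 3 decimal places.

4.778

Component means — I: 5.1; II: 1.63158; III: 6.5.
E[X] = 0.5·5.1 + 0.21·1.63158 + 0.29·6.5 = 4.77763.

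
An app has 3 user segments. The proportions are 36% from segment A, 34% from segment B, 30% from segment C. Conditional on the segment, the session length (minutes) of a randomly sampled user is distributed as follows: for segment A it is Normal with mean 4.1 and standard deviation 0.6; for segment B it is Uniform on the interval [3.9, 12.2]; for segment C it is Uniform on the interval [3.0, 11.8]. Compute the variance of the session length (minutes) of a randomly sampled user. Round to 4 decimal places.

7.1464

Per component, A: μ=4.1, E[X²]=17.17; B: μ=8.05, E[X²]=70.5433; C: μ=7.4, E[X²]=61.2133.
E[X] = 0.36·4.1 + 0.34·8.05 + 0.3·7.4 = 6.433.
E[X²] = 0.36·17.17 + 0.34·70.5433 + 0.3·61.2133 = 48.5299.
Var(X) = E[X²] − (E[X])² = 48.5299 − 41.3835 = 7.14644.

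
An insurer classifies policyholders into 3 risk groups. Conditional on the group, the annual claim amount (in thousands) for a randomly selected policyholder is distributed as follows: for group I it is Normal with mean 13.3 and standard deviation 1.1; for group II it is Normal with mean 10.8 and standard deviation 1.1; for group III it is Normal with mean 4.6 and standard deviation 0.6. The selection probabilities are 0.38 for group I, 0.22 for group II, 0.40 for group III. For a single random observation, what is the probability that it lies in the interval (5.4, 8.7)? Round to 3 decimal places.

0.043

Conditional on each group, P(5.4 < X < 8.7): I: 1.44594e-05; II: 0.0281247; III: 0.0912112.
By total probability, P(5.4 < X < 8.7) = 0.38·1.44594e-05 + 0.22·0.0281247 + 0.4·0.0912112 = 0.0426774.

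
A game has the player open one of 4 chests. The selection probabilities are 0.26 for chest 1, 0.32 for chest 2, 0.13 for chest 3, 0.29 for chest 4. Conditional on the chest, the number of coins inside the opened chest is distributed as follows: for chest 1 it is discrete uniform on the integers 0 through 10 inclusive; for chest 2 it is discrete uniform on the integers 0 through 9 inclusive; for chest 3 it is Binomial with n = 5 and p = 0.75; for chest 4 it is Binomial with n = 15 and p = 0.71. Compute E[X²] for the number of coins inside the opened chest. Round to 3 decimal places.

53.958

For each component E[X²] = Var + (mean)², giving 1: 35; 2: 28.5; 3: 15; 4: 116.511.
Overall E[X²] = 0.26·35 + 0.32·28.5 + 0.13·15 + 0.29·116.511 = 53.9582.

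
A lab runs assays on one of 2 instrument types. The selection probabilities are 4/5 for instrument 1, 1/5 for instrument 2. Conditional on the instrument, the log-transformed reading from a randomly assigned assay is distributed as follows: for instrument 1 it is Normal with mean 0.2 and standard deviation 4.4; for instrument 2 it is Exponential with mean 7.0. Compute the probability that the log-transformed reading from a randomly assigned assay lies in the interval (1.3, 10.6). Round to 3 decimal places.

0.436

Conditional on each instrument, P(1.3 < X < 10.6): 1: 0.392245; 2: 0.610546.
By total probability, P(1.3 < X < 10.6) = 0.8·0.392245 + 0.2·0.610546 = 0.435905.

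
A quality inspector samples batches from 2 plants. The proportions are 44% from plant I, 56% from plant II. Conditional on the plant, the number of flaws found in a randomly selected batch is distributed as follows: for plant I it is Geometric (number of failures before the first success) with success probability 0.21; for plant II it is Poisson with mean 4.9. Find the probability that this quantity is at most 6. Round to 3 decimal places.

0.790

Conditional on each plant, P(X ≤ 6): I: 0.807961; II: 0.776655.
By total probability, P(X ≤ 6) = 0.44·0.807961 + 0.56·0.776655 = 0.790429.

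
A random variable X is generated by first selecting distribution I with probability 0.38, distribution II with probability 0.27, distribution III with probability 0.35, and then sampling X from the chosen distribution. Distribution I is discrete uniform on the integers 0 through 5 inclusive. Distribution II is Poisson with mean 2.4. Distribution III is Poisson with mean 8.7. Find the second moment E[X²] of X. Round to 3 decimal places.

35.223

For each component E[X²] = Var + (mean)², giving I: 9.16667; II: 8.16; III: 84.39.
Overall E[X²] = 0.38·9.16667 + 0.27·8.16 + 0.35·84.39 = 35.223.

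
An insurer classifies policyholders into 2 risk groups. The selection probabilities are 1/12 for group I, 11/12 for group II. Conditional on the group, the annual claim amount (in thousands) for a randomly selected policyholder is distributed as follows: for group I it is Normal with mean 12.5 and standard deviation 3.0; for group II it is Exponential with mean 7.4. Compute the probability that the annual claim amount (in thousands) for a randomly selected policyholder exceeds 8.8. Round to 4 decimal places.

Conditional on each group, P(X > 8.8): I: 0.891274; II: 0.304468.
By total probability, P(X > 8.8) = 0.0833333·0.891274 + 0.916667·0.304468 = 0.353369.

0.3534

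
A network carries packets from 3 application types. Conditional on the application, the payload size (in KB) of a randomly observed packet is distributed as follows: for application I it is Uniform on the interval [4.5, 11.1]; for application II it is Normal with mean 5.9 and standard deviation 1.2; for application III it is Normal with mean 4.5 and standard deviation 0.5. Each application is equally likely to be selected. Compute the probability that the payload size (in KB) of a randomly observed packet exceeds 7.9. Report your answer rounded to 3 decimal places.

0.178

Conditional on each application, P(X > 7.9): I: 0.484848; II: 0.0477904; III: 5.23093e-12.
By total probability, P(X > 7.9) = 0.333333·0.484848 + 0.333333·0.0477904 + 0.333333·5.23093e-12 = 0.177546.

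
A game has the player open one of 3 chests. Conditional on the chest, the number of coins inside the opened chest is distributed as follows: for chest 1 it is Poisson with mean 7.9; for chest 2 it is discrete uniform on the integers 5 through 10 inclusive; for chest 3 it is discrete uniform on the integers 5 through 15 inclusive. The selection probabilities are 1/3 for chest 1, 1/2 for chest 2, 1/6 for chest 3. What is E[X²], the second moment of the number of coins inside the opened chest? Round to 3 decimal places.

71.353

For each component E[X²] = Var + (mean)², giving 1: 70.31; 2: 59.1667; 3: 110.
Overall E[X²] = 0.333333·70.31 + 0.5·59.1667 + 0.166667·110 = 71.3533.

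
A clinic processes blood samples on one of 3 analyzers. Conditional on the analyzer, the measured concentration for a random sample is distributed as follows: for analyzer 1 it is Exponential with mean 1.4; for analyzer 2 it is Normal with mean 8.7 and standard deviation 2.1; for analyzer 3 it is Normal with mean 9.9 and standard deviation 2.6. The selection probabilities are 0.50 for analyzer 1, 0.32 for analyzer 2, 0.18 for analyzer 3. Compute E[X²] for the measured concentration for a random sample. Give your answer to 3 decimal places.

For each component E[X²] = Var + (mean)², giving 1: 3.92; 2: 80.1; 3: 104.77.
Overall E[X²] = 0.5·3.92 + 0.32·80.1 + 0.18·104.77 = 46.4506.

46.451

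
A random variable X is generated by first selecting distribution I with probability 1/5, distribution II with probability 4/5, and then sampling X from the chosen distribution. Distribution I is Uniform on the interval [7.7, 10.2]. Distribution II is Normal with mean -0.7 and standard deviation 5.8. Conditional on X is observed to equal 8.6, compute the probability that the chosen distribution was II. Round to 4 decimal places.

Likelihoods f(8.6 | ·): I: 0.4; II: 0.0190189.
Posterior ∝ prior × likelihood. Numerator for II: 0.8·0.0190189 = 0.0152152.
Normalizing constant: 0.2·0.4 + 0.8·0.0190189 = 0.0952152.
P(II | observation) = 0.0152152 / 0.0952152 = 0.159798.

0.1598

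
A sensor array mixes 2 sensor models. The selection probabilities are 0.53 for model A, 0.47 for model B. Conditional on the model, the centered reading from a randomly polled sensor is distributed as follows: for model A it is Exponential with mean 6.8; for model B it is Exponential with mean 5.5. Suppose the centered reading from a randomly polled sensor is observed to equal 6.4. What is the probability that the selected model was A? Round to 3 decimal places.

0.533

Likelihoods f(6.4 | ·): A: 0.0573777; B: 0.0567906.
Posterior ∝ prior × likelihood. Numerator for A: 0.53·0.0573777 = 0.0304102.
Normalizing constant: 0.53·0.0573777 + 0.47·0.0567906 = 0.0571018.
P(A | observation) = 0.0304102 / 0.0571018 = 0.532561.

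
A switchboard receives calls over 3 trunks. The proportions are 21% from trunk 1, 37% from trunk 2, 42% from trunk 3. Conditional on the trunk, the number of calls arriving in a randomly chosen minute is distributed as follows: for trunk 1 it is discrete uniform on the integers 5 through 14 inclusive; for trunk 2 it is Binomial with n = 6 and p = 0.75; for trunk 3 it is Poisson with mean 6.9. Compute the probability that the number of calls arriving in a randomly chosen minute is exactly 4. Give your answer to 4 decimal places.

Conditional on each trunk, P(X = 4): 1: 0; 2: 0.296631; 3: 0.0951816.
By total probability, P(X = 4) = 0.21·0 + 0.37·0.296631 + 0.42·0.0951816 = 0.14973.

0.1497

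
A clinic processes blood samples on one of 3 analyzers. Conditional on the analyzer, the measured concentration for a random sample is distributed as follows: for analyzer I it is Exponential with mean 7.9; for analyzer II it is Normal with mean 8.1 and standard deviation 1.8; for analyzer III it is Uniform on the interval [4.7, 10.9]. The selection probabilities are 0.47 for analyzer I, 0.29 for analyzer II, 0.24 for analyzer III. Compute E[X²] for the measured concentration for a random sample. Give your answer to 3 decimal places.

For each component E[X²] = Var + (mean)², giving I: 124.82; II: 68.85; III: 64.0433.
Overall E[X²] = 0.47·124.82 + 0.29·68.85 + 0.24·64.0433 = 94.0023.

94.002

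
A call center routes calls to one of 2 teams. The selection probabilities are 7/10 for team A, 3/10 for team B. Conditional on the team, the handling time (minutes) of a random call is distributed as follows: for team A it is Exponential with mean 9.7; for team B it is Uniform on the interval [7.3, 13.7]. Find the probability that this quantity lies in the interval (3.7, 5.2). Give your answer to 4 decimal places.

0.0685

Conditional on each team, P(3.7 < X < 5.2): A: 0.0978394; B: 0.
By total probability, P(3.7 < X < 5.2) = 0.7·0.0978394 + 0.3·0 = 0.0684876.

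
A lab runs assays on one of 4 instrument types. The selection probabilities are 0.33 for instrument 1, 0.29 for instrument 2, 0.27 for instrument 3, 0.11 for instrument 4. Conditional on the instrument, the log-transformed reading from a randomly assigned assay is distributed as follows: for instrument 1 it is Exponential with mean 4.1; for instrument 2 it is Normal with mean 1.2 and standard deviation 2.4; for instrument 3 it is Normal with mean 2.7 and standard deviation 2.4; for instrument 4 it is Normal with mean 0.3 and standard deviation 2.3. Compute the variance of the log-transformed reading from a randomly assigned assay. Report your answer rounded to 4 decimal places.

Per component, 1: μ=4.1, E[X²]=33.62; 2: μ=1.2, E[X²]=7.2; 3: μ=2.7, E[X²]=13.05; 4: μ=0.3, E[X²]=5.38.
E[X] = 0.33·4.1 + 0.29·1.2 + 0.27·2.7 + 0.11·0.3 = 2.463.
E[X²] = 0.33·33.62 + 0.29·7.2 + 0.27·13.05 + 0.11·5.38 = 17.2979.
Var(X) = E[X²] − (E[X])² = 17.2979 − 6.06637 = 11.2315.

11.2315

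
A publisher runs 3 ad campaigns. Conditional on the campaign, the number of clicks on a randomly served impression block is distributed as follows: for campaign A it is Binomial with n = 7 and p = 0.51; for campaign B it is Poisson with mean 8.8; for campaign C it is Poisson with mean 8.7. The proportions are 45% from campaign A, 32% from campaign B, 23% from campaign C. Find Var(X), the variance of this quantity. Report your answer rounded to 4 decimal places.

12.2675

Per component, A: μ=3.57, E[X²]=14.4942; B: μ=8.8, E[X²]=86.24; C: μ=8.7, E[X²]=84.39.
E[X] = 0.45·3.57 + 0.32·8.8 + 0.23·8.7 = 6.4235.
E[X²] = 0.45·14.4942 + 0.32·86.24 + 0.23·84.39 = 53.5289.
Var(X) = E[X²] − (E[X])² = 53.5289 − 41.2614 = 12.2675.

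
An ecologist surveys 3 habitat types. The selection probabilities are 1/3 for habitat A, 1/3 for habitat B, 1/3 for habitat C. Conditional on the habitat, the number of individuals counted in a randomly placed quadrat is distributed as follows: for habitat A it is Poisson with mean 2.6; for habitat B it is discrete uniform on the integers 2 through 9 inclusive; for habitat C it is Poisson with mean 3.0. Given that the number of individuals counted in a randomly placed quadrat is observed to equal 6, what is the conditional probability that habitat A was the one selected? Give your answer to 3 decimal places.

0.154

Likelihoods P(X=6 | ·): A: 0.0318671; B: 0.125; C: 0.0504094.
Posterior ∝ prior × likelihood. Numerator for A: 0.333333·0.0318671 = 0.0106224.
Normalizing constant: 0.333333·0.0318671 + 0.333333·0.125 + 0.333333·0.0504094 = 0.0690922.
P(A | observation) = 0.0106224 / 0.0690922 = 0.153742.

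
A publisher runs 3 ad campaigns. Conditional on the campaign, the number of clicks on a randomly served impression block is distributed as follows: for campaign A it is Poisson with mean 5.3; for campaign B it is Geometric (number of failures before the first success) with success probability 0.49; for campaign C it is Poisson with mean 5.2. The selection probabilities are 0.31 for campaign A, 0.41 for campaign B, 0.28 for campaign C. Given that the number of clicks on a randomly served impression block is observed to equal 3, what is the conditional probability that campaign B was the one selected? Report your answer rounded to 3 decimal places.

Likelihoods P(X=3 | ·): A: 0.123856; B: 0.064999; C: 0.129279.
Posterior ∝ prior × likelihood. Numerator for B: 0.41·0.064999 = 0.0266496.
Normalizing constant: 0.31·0.123856 + 0.41·0.064999 + 0.28·0.129279 = 0.101243.
P(B | observation) = 0.0266496 / 0.101243 = 0.263224.

0.263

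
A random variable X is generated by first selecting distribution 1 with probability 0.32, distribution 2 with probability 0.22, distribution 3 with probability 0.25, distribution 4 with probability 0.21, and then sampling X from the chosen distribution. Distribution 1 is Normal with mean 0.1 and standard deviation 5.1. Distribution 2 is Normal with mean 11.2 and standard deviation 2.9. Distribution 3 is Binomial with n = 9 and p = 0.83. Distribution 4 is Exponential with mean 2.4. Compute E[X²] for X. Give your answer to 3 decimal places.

54.460

For each component E[X²] = Var + (mean)², giving 1: 26.02; 2: 133.85; 3: 57.0708; 4: 11.52.
Overall E[X²] = 0.32·26.02 + 0.22·133.85 + 0.25·57.0708 + 0.21·11.52 = 54.4603.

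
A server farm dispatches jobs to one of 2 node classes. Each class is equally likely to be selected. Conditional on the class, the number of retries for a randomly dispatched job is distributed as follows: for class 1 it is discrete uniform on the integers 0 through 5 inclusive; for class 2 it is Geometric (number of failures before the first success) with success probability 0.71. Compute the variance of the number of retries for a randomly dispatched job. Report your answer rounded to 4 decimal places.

2.8396

Per component, 1: μ=2.5, E[X²]=9.16667; 2: μ=0.408451, E[X²]=0.742115.
E[X] = 0.5·2.5 + 0.5·0.408451 = 1.45423.
E[X²] = 0.5·9.16667 + 0.5·0.742115 = 4.95439.
Var(X) = E[X²] − (E[X])² = 4.95439 − 2.11477 = 2.83962.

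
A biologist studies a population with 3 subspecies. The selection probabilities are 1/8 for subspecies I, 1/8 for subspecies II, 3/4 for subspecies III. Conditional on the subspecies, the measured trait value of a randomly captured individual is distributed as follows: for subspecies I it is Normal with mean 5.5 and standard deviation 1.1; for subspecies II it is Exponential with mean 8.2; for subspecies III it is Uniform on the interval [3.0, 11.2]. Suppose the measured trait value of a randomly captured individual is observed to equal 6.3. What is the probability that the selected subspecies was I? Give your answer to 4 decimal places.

0.2610

Likelihoods f(6.3 | ·): I: 0.278396; II: 0.0565615; III: 0.121951.
Posterior ∝ prior × likelihood. Numerator for I: 0.125·0.278396 = 0.0347995.
Normalizing constant: 0.125·0.278396 + 0.125·0.0565615 + 0.75·0.121951 = 0.133333.
P(I | observation) = 0.0347995 / 0.133333 = 0.260997.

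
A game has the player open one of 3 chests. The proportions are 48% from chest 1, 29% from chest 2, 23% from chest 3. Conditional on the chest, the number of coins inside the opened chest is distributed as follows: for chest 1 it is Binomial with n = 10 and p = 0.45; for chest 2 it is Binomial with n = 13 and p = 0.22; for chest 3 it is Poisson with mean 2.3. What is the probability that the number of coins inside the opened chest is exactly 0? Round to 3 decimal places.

Conditional on each chest, P(X = 0): 1: 0.00253295; 2: 0.0395576; 3: 0.100259.
By total probability, P(X = 0) = 0.48·0.00253295 + 0.29·0.0395576 + 0.23·0.100259 = 0.0357471.

0.036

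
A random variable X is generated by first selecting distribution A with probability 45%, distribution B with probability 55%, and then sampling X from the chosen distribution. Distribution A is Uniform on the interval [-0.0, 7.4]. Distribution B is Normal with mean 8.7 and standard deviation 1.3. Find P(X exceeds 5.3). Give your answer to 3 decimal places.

Conditional on each component, P(X > 5.3): A: 0.283784; B: 0.995544.
By total probability, P(X > 5.3) = 0.45·0.283784 + 0.55·0.995544 = 0.675252.

0.675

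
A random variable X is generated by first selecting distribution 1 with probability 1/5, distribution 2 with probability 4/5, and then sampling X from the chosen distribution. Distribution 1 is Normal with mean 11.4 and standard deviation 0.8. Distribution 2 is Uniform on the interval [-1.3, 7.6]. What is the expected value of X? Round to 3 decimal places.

Component means — 1: 11.4; 2: 3.15.
E[X] = 0.2·11.4 + 0.8·3.15 = 4.8.

4.800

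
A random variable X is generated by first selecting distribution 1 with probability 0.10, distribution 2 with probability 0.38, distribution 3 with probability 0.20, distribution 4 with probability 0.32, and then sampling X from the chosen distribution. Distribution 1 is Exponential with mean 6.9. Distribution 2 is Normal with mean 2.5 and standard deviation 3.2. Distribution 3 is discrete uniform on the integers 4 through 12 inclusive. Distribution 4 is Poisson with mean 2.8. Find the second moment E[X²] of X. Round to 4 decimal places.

For each component E[X²] = Var + (mean)², giving 1: 95.22; 2: 16.49; 3: 70.6667; 4: 10.64.
Overall E[X²] = 0.1·95.22 + 0.38·16.49 + 0.2·70.6667 + 0.32·10.64 = 33.3263.

33.3263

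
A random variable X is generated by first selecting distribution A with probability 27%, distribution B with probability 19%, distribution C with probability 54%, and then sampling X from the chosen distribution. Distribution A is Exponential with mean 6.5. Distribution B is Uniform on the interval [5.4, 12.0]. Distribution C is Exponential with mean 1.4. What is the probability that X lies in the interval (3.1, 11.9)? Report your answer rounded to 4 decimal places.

Conditional on each component, P(3.1 < X < 11.9): A: 0.4604; B: 0.984848; C: 0.109028.
By total probability, P(3.1 < X < 11.9) = 0.27·0.4604 + 0.19·0.984848 + 0.54·0.109028 = 0.370304.

0.3703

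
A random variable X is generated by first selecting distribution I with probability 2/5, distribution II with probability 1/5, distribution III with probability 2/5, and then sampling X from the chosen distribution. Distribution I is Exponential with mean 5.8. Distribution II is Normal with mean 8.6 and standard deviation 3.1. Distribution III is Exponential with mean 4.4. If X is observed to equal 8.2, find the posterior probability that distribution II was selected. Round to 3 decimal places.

0.453

Likelihoods f(8.2 | ·): I: 0.0419343; II: 0.127624; III: 0.0352517.
Posterior ∝ prior × likelihood. Numerator for II: 0.2·0.127624 = 0.0255248.
Normalizing constant: 0.4·0.0419343 + 0.2·0.127624 + 0.4·0.0352517 = 0.0563993.
P(II | observation) = 0.0255248 / 0.0563993 = 0.452574.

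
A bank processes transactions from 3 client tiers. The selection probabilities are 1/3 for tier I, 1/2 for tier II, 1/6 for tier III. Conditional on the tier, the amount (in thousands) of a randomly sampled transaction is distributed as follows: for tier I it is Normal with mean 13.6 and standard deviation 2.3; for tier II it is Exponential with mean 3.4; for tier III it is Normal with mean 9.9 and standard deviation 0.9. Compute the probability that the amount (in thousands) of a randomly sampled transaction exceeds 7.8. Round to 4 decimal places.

Conditional on each tier, P(X > 7.8): I: 0.994161; II: 0.10085; III: 0.990185.
By total probability, P(X > 7.8) = 0.333333·0.994161 + 0.5·0.10085 + 0.166667·0.990185 = 0.546843.

0.5468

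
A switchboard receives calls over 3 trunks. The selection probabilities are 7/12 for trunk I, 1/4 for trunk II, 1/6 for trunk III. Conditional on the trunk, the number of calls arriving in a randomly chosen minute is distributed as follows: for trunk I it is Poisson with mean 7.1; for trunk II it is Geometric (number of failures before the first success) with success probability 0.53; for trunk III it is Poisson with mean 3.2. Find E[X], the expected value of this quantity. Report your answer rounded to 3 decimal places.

4.897

Component means — I: 7.1; II: 0.886792; III: 3.2.
E[X] = 0.583333·7.1 + 0.25·0.886792 + 0.166667·3.2 = 4.8967.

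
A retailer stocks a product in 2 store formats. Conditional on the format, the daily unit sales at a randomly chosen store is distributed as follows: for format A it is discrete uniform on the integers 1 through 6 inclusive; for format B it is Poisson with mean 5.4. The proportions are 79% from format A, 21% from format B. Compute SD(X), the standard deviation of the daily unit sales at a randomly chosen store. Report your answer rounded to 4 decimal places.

Per component, A: μ=3.5, E[X²]=15.1667; B: μ=5.4, E[X²]=34.56.
E[X] = 0.79·3.5 + 0.21·5.4 = 3.899.
E[X²] = 0.79·15.1667 + 0.21·34.56 = 19.2393.
Var(X) = E[X²] − (E[X])² = 19.2393 − 15.2022 = 4.03707.
SD(X) = √4.03707 = 2.00925.

2.0092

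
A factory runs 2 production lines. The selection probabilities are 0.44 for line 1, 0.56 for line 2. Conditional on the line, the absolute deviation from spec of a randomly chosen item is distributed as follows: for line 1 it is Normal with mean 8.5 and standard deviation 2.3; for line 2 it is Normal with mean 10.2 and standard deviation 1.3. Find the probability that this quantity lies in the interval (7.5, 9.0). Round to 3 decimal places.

Conditional on each line, P(7.5 < X < 9.0): 1: 0.254188; 2: 0.159079.
By total probability, P(7.5 < X < 9.0) = 0.44·0.254188 + 0.56·0.159079 = 0.200927.

0.201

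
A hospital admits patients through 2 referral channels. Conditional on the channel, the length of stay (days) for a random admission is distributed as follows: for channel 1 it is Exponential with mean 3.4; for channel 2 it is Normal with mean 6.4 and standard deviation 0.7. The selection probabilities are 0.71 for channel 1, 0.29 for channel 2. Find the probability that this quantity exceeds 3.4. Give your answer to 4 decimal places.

0.5512

Conditional on each channel, P(X > 3.4): 1: 0.367879; 2: 0.999991.
By total probability, P(X > 3.4) = 0.71·0.367879 + 0.29·0.999991 = 0.551192.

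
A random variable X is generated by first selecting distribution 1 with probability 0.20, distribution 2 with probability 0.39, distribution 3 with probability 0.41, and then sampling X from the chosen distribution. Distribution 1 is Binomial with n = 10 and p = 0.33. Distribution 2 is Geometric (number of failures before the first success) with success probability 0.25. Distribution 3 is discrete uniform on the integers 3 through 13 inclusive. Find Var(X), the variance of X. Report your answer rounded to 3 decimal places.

15.038

Per component, 1: μ=3.3, E[X²]=13.101; 2: μ=3, E[X²]=21; 3: μ=8, E[X²]=74.
E[X] = 0.2·3.3 + 0.39·3 + 0.41·8 = 5.11.
E[X²] = 0.2·13.101 + 0.39·21 + 0.41·74 = 41.1502.
Var(X) = E[X²] − (E[X])² = 41.1502 − 26.1121 = 15.0381.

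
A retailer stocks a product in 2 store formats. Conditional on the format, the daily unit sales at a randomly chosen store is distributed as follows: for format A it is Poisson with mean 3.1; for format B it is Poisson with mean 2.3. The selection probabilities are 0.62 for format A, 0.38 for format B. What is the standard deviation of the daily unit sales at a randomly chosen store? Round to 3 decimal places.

Per component, A: μ=3.1, E[X²]=12.71; B: μ=2.3, E[X²]=7.59.
E[X] = 0.62·3.1 + 0.38·2.3 = 2.796.
E[X²] = 0.62·12.71 + 0.38·7.59 = 10.7644.
Var(X) = E[X²] − (E[X])² = 10.7644 − 7.81762 = 2.94678.
SD(X) = √2.94678 = 1.71662.

1.717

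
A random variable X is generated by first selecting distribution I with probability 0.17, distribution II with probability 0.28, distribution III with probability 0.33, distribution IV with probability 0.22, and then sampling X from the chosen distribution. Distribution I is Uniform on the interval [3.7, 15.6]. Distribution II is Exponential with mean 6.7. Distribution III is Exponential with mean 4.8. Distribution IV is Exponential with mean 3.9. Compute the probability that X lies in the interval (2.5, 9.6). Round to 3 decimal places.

0.459

Conditional on each component, P(2.5 < X < 9.6): I: 0.495798; II: 0.449941; III: 0.45869; IV: 0.441448.
By total probability, P(2.5 < X < 9.6) = 0.17·0.495798 + 0.28·0.449941 + 0.33·0.45869 + 0.22·0.441448 = 0.458756.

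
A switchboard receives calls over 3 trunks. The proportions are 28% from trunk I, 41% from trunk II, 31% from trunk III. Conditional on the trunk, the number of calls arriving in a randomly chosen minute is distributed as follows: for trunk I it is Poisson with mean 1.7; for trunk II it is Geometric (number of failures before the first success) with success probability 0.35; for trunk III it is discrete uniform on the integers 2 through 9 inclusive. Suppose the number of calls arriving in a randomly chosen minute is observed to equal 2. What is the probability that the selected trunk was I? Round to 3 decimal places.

0.427

Likelihoods P(X=2 | ·): I: 0.263978; II: 0.147875; III: 0.125.
Posterior ∝ prior × likelihood. Numerator for I: 0.28·0.263978 = 0.0739138.
Normalizing constant: 0.28·0.263978 + 0.41·0.147875 + 0.31·0.125 = 0.173293.
P(I | observation) = 0.0739138 / 0.173293 = 0.426526.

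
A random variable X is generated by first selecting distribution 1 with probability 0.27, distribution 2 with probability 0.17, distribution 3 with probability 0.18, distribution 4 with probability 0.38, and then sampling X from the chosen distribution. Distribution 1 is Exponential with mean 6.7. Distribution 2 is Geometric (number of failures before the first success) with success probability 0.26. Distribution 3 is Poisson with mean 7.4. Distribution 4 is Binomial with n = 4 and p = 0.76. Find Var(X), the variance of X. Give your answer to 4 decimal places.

19.6077

Per component, 1: μ=6.7, E[X²]=89.78; 2: μ=2.84615, E[X²]=19.0473; 3: μ=7.4, E[X²]=62.16; 4: μ=3.04, E[X²]=9.9712.
E[X] = 0.27·6.7 + 0.17·2.84615 + 0.18·7.4 + 0.38·3.04 = 4.78005.
E[X²] = 0.27·89.78 + 0.17·19.0473 + 0.18·62.16 + 0.38·9.9712 = 42.4565.
Var(X) = E[X²] − (E[X])² = 42.4565 − 22.8488 = 19.6077.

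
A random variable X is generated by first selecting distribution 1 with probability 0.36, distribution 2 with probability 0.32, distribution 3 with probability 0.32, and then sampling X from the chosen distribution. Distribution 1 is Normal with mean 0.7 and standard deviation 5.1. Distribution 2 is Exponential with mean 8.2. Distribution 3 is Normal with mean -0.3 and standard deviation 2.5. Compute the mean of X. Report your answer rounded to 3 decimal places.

Component means — 1: 0.7; 2: 8.2; 3: -0.3.
E[X] = 0.36·0.7 + 0.32·8.2 + 0.32·-0.3 = 2.78.

2.780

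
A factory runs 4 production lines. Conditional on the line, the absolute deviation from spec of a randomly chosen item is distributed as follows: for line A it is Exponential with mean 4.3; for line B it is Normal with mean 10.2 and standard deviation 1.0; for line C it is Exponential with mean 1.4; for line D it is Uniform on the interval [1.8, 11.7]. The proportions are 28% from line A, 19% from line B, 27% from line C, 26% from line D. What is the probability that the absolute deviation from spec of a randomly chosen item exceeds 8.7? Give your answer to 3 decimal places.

Conditional on each line, P(X > 8.7): A: 0.132224; B: 0.933193; C: 0.00200064; D: 0.30303.
By total probability, P(X > 8.7) = 0.28·0.132224 + 0.19·0.933193 + 0.27·0.00200064 + 0.26·0.30303 = 0.293657.

0.294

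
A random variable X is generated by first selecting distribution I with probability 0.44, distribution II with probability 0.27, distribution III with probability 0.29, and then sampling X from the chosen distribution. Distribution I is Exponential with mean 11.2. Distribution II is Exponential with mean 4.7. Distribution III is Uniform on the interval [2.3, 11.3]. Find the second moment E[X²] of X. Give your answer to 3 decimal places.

137.683

For each component E[X²] = Var + (mean)², giving I: 250.88; II: 44.18; III: 52.99.
Overall E[X²] = 0.44·250.88 + 0.27·44.18 + 0.29·52.99 = 137.683.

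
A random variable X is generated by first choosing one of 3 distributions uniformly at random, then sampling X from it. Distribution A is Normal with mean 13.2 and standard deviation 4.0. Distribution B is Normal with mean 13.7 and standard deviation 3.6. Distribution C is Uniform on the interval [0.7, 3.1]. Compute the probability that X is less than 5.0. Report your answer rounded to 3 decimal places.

0.343

Conditional on each component, P(X < 5.0): A: 0.0201822; B: 0.00783168; C: 1.
By total probability, P(X < 5.0) = 0.333333·0.0201822 + 0.333333·0.00783168 + 0.333333·1 = 0.342671.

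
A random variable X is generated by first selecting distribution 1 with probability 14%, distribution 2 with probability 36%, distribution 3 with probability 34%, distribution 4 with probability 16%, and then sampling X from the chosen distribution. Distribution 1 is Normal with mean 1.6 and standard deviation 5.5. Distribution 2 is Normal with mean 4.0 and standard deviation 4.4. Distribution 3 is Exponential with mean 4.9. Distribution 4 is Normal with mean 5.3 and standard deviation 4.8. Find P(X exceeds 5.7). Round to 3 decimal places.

0.339

Conditional on each component, P(X > 5.7): 1: 0.227998; 2: 0.349614; 3: 0.312464; 4: 0.466793.
By total probability, P(X > 5.7) = 0.14·0.227998 + 0.36·0.349614 + 0.34·0.312464 + 0.16·0.466793 = 0.338705.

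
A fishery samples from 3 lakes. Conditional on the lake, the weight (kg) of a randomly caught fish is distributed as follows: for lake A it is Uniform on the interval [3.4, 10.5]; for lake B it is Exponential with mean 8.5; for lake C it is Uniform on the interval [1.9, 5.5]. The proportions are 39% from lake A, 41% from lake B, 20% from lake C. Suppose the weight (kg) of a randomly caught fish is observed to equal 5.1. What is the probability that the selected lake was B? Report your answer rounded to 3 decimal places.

0.193

Likelihoods f(5.1 | ·): A: 0.140845; B: 0.0645661; C: 0.277778.
Posterior ∝ prior × likelihood. Numerator for B: 0.41·0.0645661 = 0.0264721.
Normalizing constant: 0.39·0.140845 + 0.41·0.0645661 + 0.2·0.277778 = 0.136957.
P(B | observation) = 0.0264721 / 0.136957 = 0.193287.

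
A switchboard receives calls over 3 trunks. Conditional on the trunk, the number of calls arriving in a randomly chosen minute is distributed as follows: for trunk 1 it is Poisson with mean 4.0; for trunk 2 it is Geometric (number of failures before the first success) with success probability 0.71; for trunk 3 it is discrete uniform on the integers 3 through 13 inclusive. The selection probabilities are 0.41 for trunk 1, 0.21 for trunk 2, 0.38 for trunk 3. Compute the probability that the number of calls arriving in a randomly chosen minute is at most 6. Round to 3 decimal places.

Conditional on each trunk, P(X ≤ 6): 1: 0.889326; 2: 0.999828; 3: 0.363636.
By total probability, P(X ≤ 6) = 0.41·0.889326 + 0.21·0.999828 + 0.38·0.363636 = 0.712769.

0.713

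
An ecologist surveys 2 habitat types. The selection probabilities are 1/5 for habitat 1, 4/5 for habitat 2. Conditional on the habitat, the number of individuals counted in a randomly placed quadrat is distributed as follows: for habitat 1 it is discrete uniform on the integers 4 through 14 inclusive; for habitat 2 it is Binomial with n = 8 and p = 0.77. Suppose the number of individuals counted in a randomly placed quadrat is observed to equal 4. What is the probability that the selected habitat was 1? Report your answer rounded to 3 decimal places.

0.248

Likelihoods P(X=4 | ·): 1: 0.0909091; 2: 0.0688608.
Posterior ∝ prior × likelihood. Numerator for 1: 0.2·0.0909091 = 0.0181818.
Normalizing constant: 0.2·0.0909091 + 0.8·0.0688608 = 0.0732705.
P(1 | observation) = 0.0181818 / 0.0732705 = 0.248147.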